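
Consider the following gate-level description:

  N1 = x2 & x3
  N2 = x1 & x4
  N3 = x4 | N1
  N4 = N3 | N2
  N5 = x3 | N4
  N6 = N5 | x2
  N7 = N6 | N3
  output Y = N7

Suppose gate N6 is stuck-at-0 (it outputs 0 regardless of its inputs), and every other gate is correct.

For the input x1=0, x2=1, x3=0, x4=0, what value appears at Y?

Propagate with N6 forced: N1=0, N2=0, N3=0, N4=0, N5=0, N6=0 [stuck-at-0], N7=0.
So Y = 0. (Without the fault it would be 1.)

0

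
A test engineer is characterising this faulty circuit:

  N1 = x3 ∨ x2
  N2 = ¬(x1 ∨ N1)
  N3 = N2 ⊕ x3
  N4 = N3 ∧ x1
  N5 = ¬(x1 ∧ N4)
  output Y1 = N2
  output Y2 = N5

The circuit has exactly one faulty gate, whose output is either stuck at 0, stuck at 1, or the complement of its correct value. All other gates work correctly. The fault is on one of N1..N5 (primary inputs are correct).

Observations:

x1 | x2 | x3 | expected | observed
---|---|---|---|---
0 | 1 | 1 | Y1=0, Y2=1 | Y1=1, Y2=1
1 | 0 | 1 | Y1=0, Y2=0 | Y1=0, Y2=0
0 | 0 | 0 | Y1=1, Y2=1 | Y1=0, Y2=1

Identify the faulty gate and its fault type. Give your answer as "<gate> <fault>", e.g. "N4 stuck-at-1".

Fault-free values for test 1 (x1=0, x2=1, x3=1): N1=1, N2=0, N3=1, N4=0, N5=1, giving Y1=0, Y2=1. Observed Y1=1, Y2=1.
Test 1: faults giving observed Y1=1, Y2=1 are {N1 stuck-at-0, N1 inverted output, N2 stuck-at-1, N2 inverted output}.
Test 2 (x1=1, x2=0, x3=1): fault-free N1=1, N2=0, N3=1, N4=1, N5=0 → Y1=0, Y2=0; observed Y1=0, Y2=0. Eliminates N2 stuck-at-1, N2 inverted output.
Test 3 (x1=0, x2=0, x3=0): fault-free N1=0, N2=1, N3=1, N4=0, N5=1 → Y1=1, Y2=1; observed Y1=0, Y2=1. Eliminates N1 stuck-at-0.
Only N1 inverted output is consistent with every test.

N1 inverted output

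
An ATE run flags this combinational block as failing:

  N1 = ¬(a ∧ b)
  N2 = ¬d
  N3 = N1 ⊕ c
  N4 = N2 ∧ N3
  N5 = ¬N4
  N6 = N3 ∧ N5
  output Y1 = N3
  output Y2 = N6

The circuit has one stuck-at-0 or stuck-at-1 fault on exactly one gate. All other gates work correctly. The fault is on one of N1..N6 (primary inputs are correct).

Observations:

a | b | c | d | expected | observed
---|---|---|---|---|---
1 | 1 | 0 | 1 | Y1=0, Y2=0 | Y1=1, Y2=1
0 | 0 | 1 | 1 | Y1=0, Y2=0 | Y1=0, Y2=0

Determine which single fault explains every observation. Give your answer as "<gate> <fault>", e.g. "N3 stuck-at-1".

Fault-free values for test 1 (a=1, b=1, c=0, d=1): N1=0, N2=0, N3=0, N4=0, N5=1, N6=0, giving Y1=0, Y2=0. Observed Y1=1, Y2=1.
Test 1: faults giving observed Y1=1, Y2=1 are {N1 stuck-at-1, N3 stuck-at-1}.
Test 2 (a=0, b=0, c=1, d=1): fault-free N1=1, N2=0, N3=0, N4=0, N5=1, N6=0 → Y1=0, Y2=0; observed Y1=0, Y2=0. Eliminates N3 stuck-at-1.
Only N1 stuck-at-1 is consistent with every test.

N1 stuck-at-1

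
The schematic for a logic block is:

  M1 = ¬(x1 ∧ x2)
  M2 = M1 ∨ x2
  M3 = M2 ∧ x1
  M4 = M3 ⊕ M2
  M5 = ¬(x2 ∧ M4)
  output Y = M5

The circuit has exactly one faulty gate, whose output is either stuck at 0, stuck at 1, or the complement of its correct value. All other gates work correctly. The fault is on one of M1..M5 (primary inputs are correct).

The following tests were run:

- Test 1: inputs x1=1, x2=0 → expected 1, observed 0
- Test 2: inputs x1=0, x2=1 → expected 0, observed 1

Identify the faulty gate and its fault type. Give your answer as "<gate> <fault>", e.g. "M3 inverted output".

Fault-free values for test 1 (x1=1, x2=0): M1=1, M2=1, M3=1, M4=0, M5=1, giving Y=1. Observed 0.
Test 1: faults giving observed 0 are {M5 stuck-at-0, M5 inverted output}.
Test 2 (x1=0, x2=1): fault-free M1=1, M2=1, M3=0, M4=1, M5=0 → 0; observed 1. Eliminates M5 stuck-at-0.
Only M5 inverted output is consistent with every test.

M5 inverted output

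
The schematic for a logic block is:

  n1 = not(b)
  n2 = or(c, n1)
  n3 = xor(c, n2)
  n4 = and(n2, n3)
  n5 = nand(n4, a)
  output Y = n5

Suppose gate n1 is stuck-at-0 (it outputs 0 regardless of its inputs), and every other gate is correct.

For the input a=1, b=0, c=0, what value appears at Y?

1

Propagate with n1 forced: n1=0 [stuck-at-0], n2=0, n3=0, n4=0, n5=1.
So Y = 1. (Without the fault it would be 0.)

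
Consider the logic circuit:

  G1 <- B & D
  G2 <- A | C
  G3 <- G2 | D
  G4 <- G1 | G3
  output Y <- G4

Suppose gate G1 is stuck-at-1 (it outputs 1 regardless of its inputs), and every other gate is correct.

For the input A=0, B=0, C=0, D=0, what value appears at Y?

Propagate with G1 forced: G1=1 [stuck-at-1], G2=0, G3=0, G4=1.
So Y = 1. (Without the fault it would be 0.)

1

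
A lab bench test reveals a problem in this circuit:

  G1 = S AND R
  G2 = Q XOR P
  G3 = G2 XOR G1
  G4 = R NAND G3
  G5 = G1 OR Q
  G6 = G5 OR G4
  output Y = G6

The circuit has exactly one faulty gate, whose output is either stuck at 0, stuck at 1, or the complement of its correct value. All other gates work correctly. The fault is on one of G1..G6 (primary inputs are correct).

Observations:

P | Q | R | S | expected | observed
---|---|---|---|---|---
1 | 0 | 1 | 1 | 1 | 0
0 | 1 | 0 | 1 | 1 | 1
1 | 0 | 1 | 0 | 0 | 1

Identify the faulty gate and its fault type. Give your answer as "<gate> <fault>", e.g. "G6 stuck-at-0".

Fault-free values for test 1 (P=1, Q=0, R=1, S=1): G1=1, G2=1, G3=0, G4=1, G5=1, G6=1, giving Y=1. Observed 0.
Test 1: faults giving observed 0 are {G1 stuck-at-0, G1 inverted output, G6 stuck-at-0, G6 inverted output}.
Test 2 (P=0, Q=1, R=0, S=1): fault-free G1=0, G2=1, G3=1, G4=1, G5=1, G6=1 → 1; observed 1. Eliminates G6 stuck-at-0, G6 inverted output.
Test 3 (P=1, Q=0, R=1, S=0): fault-free G1=0, G2=1, G3=1, G4=0, G5=0, G6=0 → 0; observed 1. Eliminates G1 stuck-at-0.
Only G1 inverted output is consistent with every test.

G1 inverted output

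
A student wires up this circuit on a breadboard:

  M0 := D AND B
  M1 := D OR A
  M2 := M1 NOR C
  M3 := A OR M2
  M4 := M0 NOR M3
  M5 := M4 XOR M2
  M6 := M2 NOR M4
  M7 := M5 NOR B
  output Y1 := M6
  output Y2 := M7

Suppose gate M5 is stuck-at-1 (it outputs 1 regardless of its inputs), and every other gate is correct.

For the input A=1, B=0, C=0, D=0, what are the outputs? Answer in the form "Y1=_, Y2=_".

Propagate with M5 forced: M0=0, M1=1, M2=0, M3=1, M4=0, M5=1 [stuck-at-1], M6=1, M7=0.
So the outputs are Y1=1, Y2=0. (Without the fault they would be Y1=1, Y2=1.)

Y1=1, Y2=0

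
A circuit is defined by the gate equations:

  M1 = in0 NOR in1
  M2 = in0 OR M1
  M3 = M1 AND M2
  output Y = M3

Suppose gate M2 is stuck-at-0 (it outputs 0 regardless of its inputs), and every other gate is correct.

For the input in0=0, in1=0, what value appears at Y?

0

Propagate with M2 forced: M1=1, M2=0 [stuck-at-0], M3=0.
So Y = 0. (Without the fault it would be 1.)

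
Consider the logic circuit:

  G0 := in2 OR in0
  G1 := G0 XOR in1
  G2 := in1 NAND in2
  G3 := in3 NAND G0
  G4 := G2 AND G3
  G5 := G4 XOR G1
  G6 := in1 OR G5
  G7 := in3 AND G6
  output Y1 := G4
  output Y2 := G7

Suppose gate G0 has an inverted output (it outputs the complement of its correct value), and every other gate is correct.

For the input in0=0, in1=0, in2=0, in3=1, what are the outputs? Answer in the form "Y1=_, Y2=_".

Propagate with G0 forced: G0=1 [inverted output], G1=1, G2=1, G3=0, G4=0, G5=1, G6=1, G7=1.
So the outputs are Y1=0, Y2=1. (Without the fault they would be Y1=1, Y2=1.)

Y1=0, Y2=1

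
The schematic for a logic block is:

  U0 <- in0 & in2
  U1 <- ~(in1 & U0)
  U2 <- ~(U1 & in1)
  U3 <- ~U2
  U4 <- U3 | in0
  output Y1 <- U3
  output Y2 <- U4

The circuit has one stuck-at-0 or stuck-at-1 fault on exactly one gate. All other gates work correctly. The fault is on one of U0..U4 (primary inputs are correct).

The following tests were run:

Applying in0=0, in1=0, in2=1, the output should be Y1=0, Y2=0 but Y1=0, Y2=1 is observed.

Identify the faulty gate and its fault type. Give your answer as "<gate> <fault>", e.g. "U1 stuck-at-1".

Fault-free values for test 1 (in0=0, in1=0, in2=1): U0=0, U1=1, U2=1, U3=0, U4=0, giving Y1=0, Y2=0. Observed Y1=0, Y2=1.
Test 1: faults giving observed Y1=0, Y2=1 are {U4 stuck-at-1}.
Only U4 stuck-at-1 is consistent with every test.

U4 stuck-at-1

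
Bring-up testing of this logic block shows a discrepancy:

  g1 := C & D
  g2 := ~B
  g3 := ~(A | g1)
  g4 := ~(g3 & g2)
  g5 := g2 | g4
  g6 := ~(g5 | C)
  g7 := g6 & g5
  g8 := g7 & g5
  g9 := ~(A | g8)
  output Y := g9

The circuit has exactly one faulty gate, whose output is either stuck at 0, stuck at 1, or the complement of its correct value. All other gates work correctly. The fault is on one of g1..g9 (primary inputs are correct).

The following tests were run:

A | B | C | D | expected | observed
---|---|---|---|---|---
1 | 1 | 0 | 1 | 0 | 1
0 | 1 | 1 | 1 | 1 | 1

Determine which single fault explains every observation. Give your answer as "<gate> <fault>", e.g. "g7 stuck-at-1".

Fault-free values for test 1 (A=1, B=1, C=0, D=1): g1=0, g2=0, g3=0, g4=1, g5=1, g6=0, g7=0, g8=0, g9=0, giving Y=0. Observed 1.
Test 1: faults giving observed 1 are {g9 stuck-at-1, g9 inverted output}.
Test 2 (A=0, B=1, C=1, D=1): fault-free g1=1, g2=0, g3=0, g4=1, g5=1, g6=0, g7=0, g8=0, g9=1 → 1; observed 1. Eliminates g9 inverted output.
Only g9 stuck-at-1 is consistent with every test.

g9 stuck-at-1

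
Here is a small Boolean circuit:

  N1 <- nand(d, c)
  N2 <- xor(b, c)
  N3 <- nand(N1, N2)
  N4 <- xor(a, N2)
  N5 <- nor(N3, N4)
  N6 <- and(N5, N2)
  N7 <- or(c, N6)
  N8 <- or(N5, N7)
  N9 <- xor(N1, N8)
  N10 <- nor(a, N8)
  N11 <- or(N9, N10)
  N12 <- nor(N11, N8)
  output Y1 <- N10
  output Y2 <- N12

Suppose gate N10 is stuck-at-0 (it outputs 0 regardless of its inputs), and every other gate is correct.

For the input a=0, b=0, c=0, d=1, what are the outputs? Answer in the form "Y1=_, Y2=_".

Propagate with N10 forced: N1=1, N2=0, N3=1, N4=0, N5=0, N6=0, N7=0, N8=0, N9=1, N10=0 [stuck-at-0], N11=1, N12=0.
So the outputs are Y1=0, Y2=0. (Without the fault they would be Y1=1, Y2=0.)

Y1=0, Y2=0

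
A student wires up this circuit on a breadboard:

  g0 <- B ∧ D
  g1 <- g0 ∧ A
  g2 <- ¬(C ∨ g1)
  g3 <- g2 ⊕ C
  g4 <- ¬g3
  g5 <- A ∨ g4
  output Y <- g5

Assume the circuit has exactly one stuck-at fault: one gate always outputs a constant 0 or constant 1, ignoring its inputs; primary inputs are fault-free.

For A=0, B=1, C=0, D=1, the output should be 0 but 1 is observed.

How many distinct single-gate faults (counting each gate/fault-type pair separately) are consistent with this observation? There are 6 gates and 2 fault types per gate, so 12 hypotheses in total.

5

Fault-free: g0=1, g1=0, g2=1, g3=1, g4=0, g5=0 → 0. Observed 1.
  g0 stuck-at-0: output 0 ✗
  g0 stuck-at-1: output 0 ✗
  g1 stuck-at-0: output 0 ✗
  g1 stuck-at-1: output 1 ✓
  g2 stuck-at-0: output 1 ✓
  g2 stuck-at-1: output 0 ✗
  g3 stuck-at-0: output 1 ✓
  g3 stuck-at-1: output 0 ✗
  g4 stuck-at-0: output 0 ✗
  g4 stuck-at-1: output 1 ✓
  g5 stuck-at-0: output 0 ✗
  g5 stuck-at-1: output 1 ✓
Consistent faults: {g1 stuck-at-1, g2 stuck-at-0, g3 stuck-at-0, g4 stuck-at-1, g5 stuck-at-1} — 5 in all.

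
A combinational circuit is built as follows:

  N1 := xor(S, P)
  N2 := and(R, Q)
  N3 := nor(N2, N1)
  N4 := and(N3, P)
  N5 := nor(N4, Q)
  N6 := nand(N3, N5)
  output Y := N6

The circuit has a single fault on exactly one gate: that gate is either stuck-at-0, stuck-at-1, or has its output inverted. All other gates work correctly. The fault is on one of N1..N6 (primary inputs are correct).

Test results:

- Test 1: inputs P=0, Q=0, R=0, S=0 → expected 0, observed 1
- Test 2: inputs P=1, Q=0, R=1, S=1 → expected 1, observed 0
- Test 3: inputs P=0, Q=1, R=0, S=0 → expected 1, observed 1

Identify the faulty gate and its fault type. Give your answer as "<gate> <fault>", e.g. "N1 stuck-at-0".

N4 inverted output

Fault-free values for test 1 (P=0, Q=0, R=0, S=0): N1=0, N2=0, N3=1, N4=0, N5=1, N6=0, giving Y=0. Observed 1.
Test 1: faults giving observed 1 are {N1 stuck-at-1, N1 inverted output, N2 stuck-at-1, N2 inverted output, N3 stuck-at-0, N3 inverted output, N4 stuck-at-1, N4 inverted output, N5 stuck-at-0, N5 inverted output, N6 stuck-at-1, N6 inverted output}.
Test 2 (P=1, Q=0, R=1, S=1): fault-free N1=0, N2=0, N3=1, N4=1, N5=0, N6=1 → 1; observed 0. Eliminates N1 stuck-at-1, N1 inverted output, N2 stuck-at-1, N2 inverted output, N3 stuck-at-0, N3 inverted output, N4 stuck-at-1, N5 stuck-at-0, N6 stuck-at-1.
Test 3 (P=0, Q=1, R=0, S=0): fault-free N1=0, N2=0, N3=1, N4=0, N5=0, N6=1 → 1; observed 1. Eliminates N5 inverted output, N6 inverted output.
Only N4 inverted output is consistent with every test.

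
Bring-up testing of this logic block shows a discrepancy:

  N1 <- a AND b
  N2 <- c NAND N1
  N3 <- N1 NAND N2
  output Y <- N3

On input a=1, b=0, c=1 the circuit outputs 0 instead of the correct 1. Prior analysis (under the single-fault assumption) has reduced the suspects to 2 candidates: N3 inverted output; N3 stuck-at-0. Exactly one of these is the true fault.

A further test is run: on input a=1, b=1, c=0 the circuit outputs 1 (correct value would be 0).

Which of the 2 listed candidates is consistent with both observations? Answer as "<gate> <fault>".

N3 inverted output

Evaluate each candidate on input a=1, b=1, c=0:
  N3 inverted output: N1=1, N2=1, N3=1 [inverted output] → 1 — matches
  N3 stuck-at-0: N1=1, N2=1, N3=0 [stuck-at-0] → 0 — eliminated
Only N3 inverted output reproduces the observed 1.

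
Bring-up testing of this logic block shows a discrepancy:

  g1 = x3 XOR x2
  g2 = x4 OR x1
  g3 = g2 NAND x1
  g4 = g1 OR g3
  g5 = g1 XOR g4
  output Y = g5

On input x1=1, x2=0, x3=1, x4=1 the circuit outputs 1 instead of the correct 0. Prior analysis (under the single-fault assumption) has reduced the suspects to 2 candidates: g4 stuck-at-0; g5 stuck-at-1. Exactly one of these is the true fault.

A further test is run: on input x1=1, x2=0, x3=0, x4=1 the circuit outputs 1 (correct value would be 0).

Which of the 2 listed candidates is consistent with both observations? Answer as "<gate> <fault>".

Evaluate each candidate on input x1=1, x2=0, x3=0, x4=1:
  g4 stuck-at-0: g1=0, g2=1, g3=0, g4=0 [stuck-at-0], g5=0 → 0 — eliminated
  g5 stuck-at-1: g1=0, g2=1, g3=0, g4=0, g5=1 [stuck-at-1] → 1 — matches
Only g5 stuck-at-1 reproduces the observed 1.

g5 stuck-at-1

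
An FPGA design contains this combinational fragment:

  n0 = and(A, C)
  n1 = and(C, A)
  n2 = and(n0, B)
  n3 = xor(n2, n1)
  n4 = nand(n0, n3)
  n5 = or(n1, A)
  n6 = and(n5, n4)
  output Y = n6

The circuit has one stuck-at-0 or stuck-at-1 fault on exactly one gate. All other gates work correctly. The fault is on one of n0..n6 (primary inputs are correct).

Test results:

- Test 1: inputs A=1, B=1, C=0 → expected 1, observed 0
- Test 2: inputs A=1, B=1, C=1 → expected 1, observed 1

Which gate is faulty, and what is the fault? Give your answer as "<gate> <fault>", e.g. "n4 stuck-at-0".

Fault-free values for test 1 (A=1, B=1, C=0): n0=0, n1=0, n2=0, n3=0, n4=1, n5=1, n6=1, giving Y=1. Observed 0.
Test 1: faults giving observed 0 are {n0 stuck-at-1, n4 stuck-at-0, n5 stuck-at-0, n6 stuck-at-0}.
Test 2 (A=1, B=1, C=1): fault-free n0=1, n1=1, n2=1, n3=0, n4=1, n5=1, n6=1 → 1; observed 1. Eliminates n4 stuck-at-0, n5 stuck-at-0, n6 stuck-at-0.
Only n0 stuck-at-1 is consistent with every test.

n0 stuck-at-1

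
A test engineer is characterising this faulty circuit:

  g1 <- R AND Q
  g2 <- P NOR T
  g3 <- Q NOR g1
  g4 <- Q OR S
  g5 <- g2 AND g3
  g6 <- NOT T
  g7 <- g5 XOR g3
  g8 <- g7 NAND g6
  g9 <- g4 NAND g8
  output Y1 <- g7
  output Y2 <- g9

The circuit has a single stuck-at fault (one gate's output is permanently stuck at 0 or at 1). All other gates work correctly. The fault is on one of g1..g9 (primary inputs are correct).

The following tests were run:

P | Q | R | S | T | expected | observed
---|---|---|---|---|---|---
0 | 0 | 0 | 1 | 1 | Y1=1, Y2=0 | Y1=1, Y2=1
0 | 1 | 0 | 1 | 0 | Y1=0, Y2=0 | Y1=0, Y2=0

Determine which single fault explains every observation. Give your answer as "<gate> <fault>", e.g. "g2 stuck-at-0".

g6 stuck-at-1

Fault-free values for test 1 (P=0, Q=0, R=0, S=1, T=1): g1=0, g2=0, g3=1, g4=1, g5=0, g6=0, g7=1, g8=1, g9=0, giving Y1=1, Y2=0. Observed Y1=1, Y2=1.
Test 1: faults giving observed Y1=1, Y2=1 are {g4 stuck-at-0, g6 stuck-at-1, g8 stuck-at-0, g9 stuck-at-1}.
Test 2 (P=0, Q=1, R=0, S=1, T=0): fault-free g1=0, g2=1, g3=0, g4=1, g5=0, g6=1, g7=0, g8=1, g9=0 → Y1=0, Y2=0; observed Y1=0, Y2=0. Eliminates g4 stuck-at-0, g8 stuck-at-0, g9 stuck-at-1.
Only g6 stuck-at-1 is consistent with every test.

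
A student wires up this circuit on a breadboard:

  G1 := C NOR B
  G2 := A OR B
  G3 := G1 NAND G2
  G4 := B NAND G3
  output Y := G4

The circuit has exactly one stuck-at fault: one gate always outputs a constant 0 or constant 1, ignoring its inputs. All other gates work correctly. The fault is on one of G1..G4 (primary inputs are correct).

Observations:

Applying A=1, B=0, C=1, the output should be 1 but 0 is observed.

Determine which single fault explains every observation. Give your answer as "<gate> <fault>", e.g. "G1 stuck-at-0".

Fault-free values for test 1 (A=1, B=0, C=1): G1=0, G2=1, G3=1, G4=1, giving Y=1. Observed 0.
Test 1: faults giving observed 0 are {G4 stuck-at-0}.
Only G4 stuck-at-0 is consistent with every test.

G4 stuck-at-0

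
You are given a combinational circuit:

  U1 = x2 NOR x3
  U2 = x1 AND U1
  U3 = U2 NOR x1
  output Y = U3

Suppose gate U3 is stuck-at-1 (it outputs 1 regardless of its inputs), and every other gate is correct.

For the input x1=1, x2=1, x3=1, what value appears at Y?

1

Propagate with U3 forced: U1=0, U2=0, U3=1 [stuck-at-1].
So Y = 1. (Without the fault it would be 0.)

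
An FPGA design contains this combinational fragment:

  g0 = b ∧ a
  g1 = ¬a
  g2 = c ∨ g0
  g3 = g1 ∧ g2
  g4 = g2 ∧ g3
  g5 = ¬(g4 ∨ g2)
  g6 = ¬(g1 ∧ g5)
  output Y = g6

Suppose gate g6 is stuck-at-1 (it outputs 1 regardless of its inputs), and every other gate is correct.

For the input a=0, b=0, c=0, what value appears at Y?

Propagate with g6 forced: g0=0, g1=1, g2=0, g3=0, g4=0, g5=1, g6=1 [stuck-at-1].
So Y = 1. (Without the fault it would be 0.)

1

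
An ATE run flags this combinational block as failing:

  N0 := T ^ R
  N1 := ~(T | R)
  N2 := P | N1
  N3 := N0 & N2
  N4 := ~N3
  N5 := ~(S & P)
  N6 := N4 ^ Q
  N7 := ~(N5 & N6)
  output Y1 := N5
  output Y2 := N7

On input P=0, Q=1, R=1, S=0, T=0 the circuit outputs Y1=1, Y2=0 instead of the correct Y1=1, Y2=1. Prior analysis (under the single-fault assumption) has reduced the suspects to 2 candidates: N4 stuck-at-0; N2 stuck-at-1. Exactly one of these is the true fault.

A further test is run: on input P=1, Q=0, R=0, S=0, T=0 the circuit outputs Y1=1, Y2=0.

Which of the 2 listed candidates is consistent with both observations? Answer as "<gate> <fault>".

N2 stuck-at-1

Evaluate each candidate on input P=1, Q=0, R=0, S=0, T=0:
  N4 stuck-at-0: N0=0, N1=1, N2=1, N3=0, N4=0 [stuck-at-0], N5=1, N6=0, N7=1 → Y1=1, Y2=1 — eliminated
  N2 stuck-at-1: N0=0, N1=1, N2=1 [stuck-at-1], N3=0, N4=1, N5=1, N6=1, N7=0 → Y1=1, Y2=0 — matches
Only N2 stuck-at-1 reproduces the observed Y1=1, Y2=0.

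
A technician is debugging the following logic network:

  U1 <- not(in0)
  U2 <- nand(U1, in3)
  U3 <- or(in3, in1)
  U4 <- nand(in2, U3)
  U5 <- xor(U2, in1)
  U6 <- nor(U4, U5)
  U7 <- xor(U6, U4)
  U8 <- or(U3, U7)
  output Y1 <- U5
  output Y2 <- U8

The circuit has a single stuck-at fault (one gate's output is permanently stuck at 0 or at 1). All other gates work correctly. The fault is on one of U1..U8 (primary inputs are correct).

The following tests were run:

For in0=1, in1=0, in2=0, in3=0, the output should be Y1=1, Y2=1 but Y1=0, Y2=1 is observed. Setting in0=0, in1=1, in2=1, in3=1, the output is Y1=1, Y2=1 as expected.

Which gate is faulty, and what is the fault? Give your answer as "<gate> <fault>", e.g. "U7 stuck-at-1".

U2 stuck-at-0

Fault-free values for test 1 (in0=1, in1=0, in2=0, in3=0): U1=0, U2=1, U3=0, U4=1, U5=1, U6=0, U7=1, U8=1, giving Y1=1, Y2=1. Observed Y1=0, Y2=1.
Test 1: faults giving observed Y1=0, Y2=1 are {U2 stuck-at-0, U5 stuck-at-0}.
Test 2 (in0=0, in1=1, in2=1, in3=1): fault-free U1=1, U2=0, U3=1, U4=0, U5=1, U6=0, U7=0, U8=1 → Y1=1, Y2=1; observed Y1=1, Y2=1. Eliminates U5 stuck-at-0.
Only U2 stuck-at-0 is consistent with every test.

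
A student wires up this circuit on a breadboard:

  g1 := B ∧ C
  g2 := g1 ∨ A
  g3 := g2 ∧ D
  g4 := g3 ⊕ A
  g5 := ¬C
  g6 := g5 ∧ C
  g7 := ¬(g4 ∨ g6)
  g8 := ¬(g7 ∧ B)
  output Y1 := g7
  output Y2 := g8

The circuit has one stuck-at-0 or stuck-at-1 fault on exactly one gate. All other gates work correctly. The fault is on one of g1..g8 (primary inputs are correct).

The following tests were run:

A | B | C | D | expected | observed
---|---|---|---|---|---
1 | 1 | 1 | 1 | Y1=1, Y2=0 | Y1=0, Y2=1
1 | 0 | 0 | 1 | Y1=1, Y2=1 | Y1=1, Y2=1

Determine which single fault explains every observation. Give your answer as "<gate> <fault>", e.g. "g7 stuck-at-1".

g5 stuck-at-1

Fault-free values for test 1 (A=1, B=1, C=1, D=1): g1=1, g2=1, g3=1, g4=0, g5=0, g6=0, g7=1, g8=0, giving Y1=1, Y2=0. Observed Y1=0, Y2=1.
Test 1: faults giving observed Y1=0, Y2=1 are {g2 stuck-at-0, g3 stuck-at-0, g4 stuck-at-1, g5 stuck-at-1, g6 stuck-at-1, g7 stuck-at-0}.
Test 2 (A=1, B=0, C=0, D=1): fault-free g1=0, g2=1, g3=1, g4=0, g5=1, g6=0, g7=1, g8=1 → Y1=1, Y2=1; observed Y1=1, Y2=1. Eliminates g2 stuck-at-0, g3 stuck-at-0, g4 stuck-at-1, g6 stuck-at-1, g7 stuck-at-0.
Only g5 stuck-at-1 is consistent with every test.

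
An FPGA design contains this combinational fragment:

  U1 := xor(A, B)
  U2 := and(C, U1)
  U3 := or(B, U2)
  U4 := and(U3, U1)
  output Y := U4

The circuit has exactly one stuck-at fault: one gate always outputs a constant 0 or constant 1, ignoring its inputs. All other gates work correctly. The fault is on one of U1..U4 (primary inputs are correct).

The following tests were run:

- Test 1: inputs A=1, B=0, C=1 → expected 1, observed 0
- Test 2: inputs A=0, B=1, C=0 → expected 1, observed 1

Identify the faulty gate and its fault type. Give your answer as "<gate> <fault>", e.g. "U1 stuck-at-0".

Fault-free values for test 1 (A=1, B=0, C=1): U1=1, U2=1, U3=1, U4=1, giving Y=1. Observed 0.
Test 1: faults giving observed 0 are {U1 stuck-at-0, U2 stuck-at-0, U3 stuck-at-0, U4 stuck-at-0}.
Test 2 (A=0, B=1, C=0): fault-free U1=1, U2=0, U3=1, U4=1 → 1; observed 1. Eliminates U1 stuck-at-0, U3 stuck-at-0, U4 stuck-at-0.
Only U2 stuck-at-0 is consistent with every test.

U2 stuck-at-0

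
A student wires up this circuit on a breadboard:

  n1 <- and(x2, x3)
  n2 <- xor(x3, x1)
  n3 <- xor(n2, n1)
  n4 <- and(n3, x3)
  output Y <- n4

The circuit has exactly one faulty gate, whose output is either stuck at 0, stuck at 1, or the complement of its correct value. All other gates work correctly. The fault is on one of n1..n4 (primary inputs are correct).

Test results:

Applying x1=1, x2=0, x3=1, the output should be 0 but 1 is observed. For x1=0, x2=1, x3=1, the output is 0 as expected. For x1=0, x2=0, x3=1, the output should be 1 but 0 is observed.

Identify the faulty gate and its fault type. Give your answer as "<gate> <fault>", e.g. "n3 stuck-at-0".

n1 stuck-at-1

Fault-free values for test 1 (x1=1, x2=0, x3=1): n1=0, n2=0, n3=0, n4=0, giving Y=0. Observed 1.
Test 1: faults giving observed 1 are {n1 stuck-at-1, n1 inverted output, n2 stuck-at-1, n2 inverted output, n3 stuck-at-1, n3 inverted output, n4 stuck-at-1, n4 inverted output}.
Test 2 (x1=0, x2=1, x3=1): fault-free n1=1, n2=1, n3=0, n4=0 → 0; observed 0. Eliminates n1 inverted output, n2 inverted output, n3 stuck-at-1, n3 inverted output, n4 stuck-at-1, n4 inverted output.
Test 3 (x1=0, x2=0, x3=1): fault-free n1=0, n2=1, n3=1, n4=1 → 1; observed 0. Eliminates n2 stuck-at-1.
Only n1 stuck-at-1 is consistent with every test.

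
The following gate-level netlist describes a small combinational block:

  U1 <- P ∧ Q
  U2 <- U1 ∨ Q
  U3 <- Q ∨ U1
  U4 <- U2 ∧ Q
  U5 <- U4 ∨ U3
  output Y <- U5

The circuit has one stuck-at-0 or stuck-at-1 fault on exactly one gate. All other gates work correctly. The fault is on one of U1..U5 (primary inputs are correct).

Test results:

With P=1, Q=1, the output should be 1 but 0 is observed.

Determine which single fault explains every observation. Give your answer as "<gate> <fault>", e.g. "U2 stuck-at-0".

Fault-free values for test 1 (P=1, Q=1): U1=1, U2=1, U3=1, U4=1, U5=1, giving Y=1. Observed 0.
Test 1: faults giving observed 0 are {U5 stuck-at-0}.
Only U5 stuck-at-0 is consistent with every test.

U5 stuck-at-0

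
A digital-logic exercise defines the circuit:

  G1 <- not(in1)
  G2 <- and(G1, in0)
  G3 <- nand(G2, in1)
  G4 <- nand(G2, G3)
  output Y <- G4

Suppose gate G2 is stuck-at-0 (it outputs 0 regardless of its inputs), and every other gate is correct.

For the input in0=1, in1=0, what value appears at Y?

Propagate with G2 forced: G1=1, G2=0 [stuck-at-0], G3=1, G4=1.
So Y = 1. (Without the fault it would be 0.)

1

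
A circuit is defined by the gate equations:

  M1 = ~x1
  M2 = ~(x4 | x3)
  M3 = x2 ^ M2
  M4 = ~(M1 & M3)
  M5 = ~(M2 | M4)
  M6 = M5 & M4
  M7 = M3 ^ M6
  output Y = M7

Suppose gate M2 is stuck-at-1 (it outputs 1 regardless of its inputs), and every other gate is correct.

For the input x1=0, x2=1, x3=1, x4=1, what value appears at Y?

Propagate with M2 forced: M1=1, M2=1 [stuck-at-1], M3=0, M4=1, M5=0, M6=0, M7=0.
So Y = 0. (Without the fault it would be 1.)

0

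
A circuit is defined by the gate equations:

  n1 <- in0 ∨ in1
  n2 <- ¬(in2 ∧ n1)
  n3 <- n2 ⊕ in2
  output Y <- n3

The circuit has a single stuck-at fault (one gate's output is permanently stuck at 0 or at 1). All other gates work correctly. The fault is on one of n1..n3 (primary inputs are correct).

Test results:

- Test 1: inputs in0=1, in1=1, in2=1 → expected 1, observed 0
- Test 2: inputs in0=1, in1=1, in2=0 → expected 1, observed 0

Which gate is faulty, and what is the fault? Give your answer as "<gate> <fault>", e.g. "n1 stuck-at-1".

n3 stuck-at-0

Fault-free values for test 1 (in0=1, in1=1, in2=1): n1=1, n2=0, n3=1, giving Y=1. Observed 0.
Test 1: faults giving observed 0 are {n1 stuck-at-0, n2 stuck-at-1, n3 stuck-at-0}.
Test 2 (in0=1, in1=1, in2=0): fault-free n1=1, n2=1, n3=1 → 1; observed 0. Eliminates n1 stuck-at-0, n2 stuck-at-1.
Only n3 stuck-at-0 is consistent with every test.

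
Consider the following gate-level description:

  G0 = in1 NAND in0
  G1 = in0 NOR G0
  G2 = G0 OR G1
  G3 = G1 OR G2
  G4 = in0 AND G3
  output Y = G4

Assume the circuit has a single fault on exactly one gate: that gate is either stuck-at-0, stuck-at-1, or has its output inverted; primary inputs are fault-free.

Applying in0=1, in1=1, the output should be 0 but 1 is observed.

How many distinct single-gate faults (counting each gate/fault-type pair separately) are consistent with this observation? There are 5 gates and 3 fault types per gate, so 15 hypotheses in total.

Fault-free: G0=0, G1=0, G2=0, G3=0, G4=0 → 0. Observed 1.
  G0: stuck-at-1, inverted output ✓; others ✗
  G1: stuck-at-1, inverted output ✓; others ✗
  G2: stuck-at-1, inverted output ✓; others ✗
  G3: stuck-at-1, inverted output ✓; others ✗
  G4: stuck-at-1, inverted output ✓; others ✗
Consistent faults: {G0 stuck-at-1, G0 inverted output, G1 stuck-at-1, G1 inverted output, G2 stuck-at-1, G2 inverted output, G3 stuck-at-1, G3 inverted output, G4 stuck-at-1, G4 inverted output} — 10 in all.

10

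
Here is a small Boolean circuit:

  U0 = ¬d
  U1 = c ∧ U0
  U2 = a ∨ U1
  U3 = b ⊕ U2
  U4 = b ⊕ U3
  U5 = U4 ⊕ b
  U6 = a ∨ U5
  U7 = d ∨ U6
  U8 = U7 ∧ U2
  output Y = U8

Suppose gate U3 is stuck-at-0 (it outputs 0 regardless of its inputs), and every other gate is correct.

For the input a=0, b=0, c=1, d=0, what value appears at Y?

Propagate with U3 forced: U0=1, U1=1, U2=1, U3=0 [stuck-at-0], U4=0, U5=0, U6=0, U7=0, U8=0.
So Y = 0. (Without the fault it would be 1.)

0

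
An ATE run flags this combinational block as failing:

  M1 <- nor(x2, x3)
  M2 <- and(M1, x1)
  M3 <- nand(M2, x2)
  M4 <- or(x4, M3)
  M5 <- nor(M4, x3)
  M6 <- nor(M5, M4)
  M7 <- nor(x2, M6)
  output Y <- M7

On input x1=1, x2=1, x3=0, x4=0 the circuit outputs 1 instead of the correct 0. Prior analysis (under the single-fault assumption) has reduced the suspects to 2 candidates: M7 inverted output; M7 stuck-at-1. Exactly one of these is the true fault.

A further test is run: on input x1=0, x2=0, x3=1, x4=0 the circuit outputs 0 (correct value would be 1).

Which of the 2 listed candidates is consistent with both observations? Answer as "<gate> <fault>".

Evaluate each candidate on input x1=0, x2=0, x3=1, x4=0:
  M7 inverted output: M1=0, M2=0, M3=1, M4=1, M5=0, M6=0, M7=0 [inverted output] → 0 — matches
  M7 stuck-at-1: M1=0, M2=0, M3=1, M4=1, M5=0, M6=0, M7=1 [stuck-at-1] → 1 — eliminated
Only M7 inverted output reproduces the observed 0.

M7 inverted output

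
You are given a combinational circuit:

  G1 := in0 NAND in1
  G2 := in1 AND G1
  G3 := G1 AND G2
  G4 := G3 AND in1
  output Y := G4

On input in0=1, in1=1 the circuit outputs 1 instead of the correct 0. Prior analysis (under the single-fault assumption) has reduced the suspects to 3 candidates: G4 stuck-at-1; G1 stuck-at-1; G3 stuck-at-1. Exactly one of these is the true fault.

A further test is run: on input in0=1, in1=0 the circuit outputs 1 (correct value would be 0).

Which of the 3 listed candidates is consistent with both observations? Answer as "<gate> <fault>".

Evaluate each candidate on input in0=1, in1=0:
  G4 stuck-at-1: G1=1, G2=0, G3=0, G4=1 [stuck-at-1] → 1 — matches
  G1 stuck-at-1: G1=1 [stuck-at-1], G2=0, G3=0, G4=0 → 0 — eliminated
  G3 stuck-at-1: G1=1, G2=0, G3=1 [stuck-at-1], G4=0 → 0 — eliminated
Only G4 stuck-at-1 reproduces the observed 1.

G4 stuck-at-1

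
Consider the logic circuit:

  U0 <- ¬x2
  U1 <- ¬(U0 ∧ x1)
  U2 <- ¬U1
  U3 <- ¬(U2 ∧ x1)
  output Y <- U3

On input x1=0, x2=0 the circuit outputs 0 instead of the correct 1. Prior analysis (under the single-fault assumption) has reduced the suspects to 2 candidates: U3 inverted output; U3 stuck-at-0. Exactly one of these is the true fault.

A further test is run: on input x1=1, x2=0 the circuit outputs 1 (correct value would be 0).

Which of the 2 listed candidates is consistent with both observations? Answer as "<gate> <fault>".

Evaluate each candidate on input x1=1, x2=0:
  U3 inverted output: U0=1, U1=0, U2=1, U3=1 [inverted output] → 1 — matches
  U3 stuck-at-0: U0=1, U1=0, U2=1, U3=0 [stuck-at-0] → 0 — eliminated
Only U3 inverted output reproduces the observed 1.

U3 inverted output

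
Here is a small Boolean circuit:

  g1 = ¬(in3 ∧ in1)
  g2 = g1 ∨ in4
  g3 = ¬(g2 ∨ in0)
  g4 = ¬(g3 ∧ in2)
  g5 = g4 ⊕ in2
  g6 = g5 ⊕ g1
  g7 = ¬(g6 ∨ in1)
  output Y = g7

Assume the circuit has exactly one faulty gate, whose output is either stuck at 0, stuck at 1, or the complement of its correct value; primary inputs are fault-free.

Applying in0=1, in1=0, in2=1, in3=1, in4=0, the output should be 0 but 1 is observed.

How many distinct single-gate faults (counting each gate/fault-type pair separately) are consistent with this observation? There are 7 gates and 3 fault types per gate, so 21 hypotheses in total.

12

Fault-free: g1=1, g2=1, g3=0, g4=1, g5=0, g6=1, g7=0 → 0. Observed 1.
  g1: stuck-at-0, inverted output ✓; others ✗
  g2: none of the 3 fault types match ✗
  g3: stuck-at-1, inverted output ✓; others ✗
  g4: stuck-at-0, inverted output ✓; others ✗
  g5: stuck-at-1, inverted output ✓; others ✗
  g6: stuck-at-0, inverted output ✓; others ✗
  g7: stuck-at-1, inverted output ✓; others ✗
Consistent faults: {g1 stuck-at-0, g1 inverted output, g3 stuck-at-1, g3 inverted output, g4 stuck-at-0, g4 inverted output, g5 stuck-at-1, g5 inverted output, g6 stuck-at-0, g6 inverted output, g7 stuck-at-1, g7 inverted output} — 12 in all.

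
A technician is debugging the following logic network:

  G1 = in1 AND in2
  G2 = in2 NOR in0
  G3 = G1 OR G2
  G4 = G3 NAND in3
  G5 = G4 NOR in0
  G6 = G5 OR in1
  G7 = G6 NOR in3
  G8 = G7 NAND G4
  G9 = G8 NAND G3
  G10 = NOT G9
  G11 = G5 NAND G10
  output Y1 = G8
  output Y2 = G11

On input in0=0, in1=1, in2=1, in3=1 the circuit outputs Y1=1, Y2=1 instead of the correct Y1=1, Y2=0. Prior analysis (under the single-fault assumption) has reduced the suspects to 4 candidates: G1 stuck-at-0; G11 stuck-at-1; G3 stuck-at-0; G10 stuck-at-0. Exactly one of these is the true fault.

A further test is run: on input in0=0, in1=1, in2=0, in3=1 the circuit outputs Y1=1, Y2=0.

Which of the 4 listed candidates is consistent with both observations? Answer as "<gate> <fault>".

Evaluate each candidate on input in0=0, in1=1, in2=0, in3=1:
  G1 stuck-at-0: G1=0 [stuck-at-0], G2=1, G3=1, G4=0, G5=1, G6=1, G7=0, G8=1, G9=0, G10=1, G11=0 → Y1=1, Y2=0 — matches
  G11 stuck-at-1: G1=0, G2=1, G3=1, G4=0, G5=1, G6=1, G7=0, G8=1, G9=0, G10=1, G11=1 [stuck-at-1] → Y1=1, Y2=1 — eliminated
  G3 stuck-at-0: G1=0, G2=1, G3=0 [stuck-at-0], G4=1, G5=0, G6=1, G7=0, G8=1, G9=1, G10=0, G11=1 → Y1=1, Y2=1 — eliminated
  G10 stuck-at-0: G1=0, G2=1, G3=1, G4=0, G5=1, G6=1, G7=0, G8=1, G9=0, G10=0 [stuck-at-0], G11=1 → Y1=1, Y2=1 — eliminated
Only G1 stuck-at-0 reproduces the observed Y1=1, Y2=0.

G1 stuck-at-0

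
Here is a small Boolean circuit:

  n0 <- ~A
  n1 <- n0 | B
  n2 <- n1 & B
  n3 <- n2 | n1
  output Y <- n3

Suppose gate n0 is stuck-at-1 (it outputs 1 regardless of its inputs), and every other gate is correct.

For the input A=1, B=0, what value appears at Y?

Propagate with n0 forced: n0=1 [stuck-at-1], n1=1, n2=0, n3=1.
So Y = 1. (Without the fault it would be 0.)

1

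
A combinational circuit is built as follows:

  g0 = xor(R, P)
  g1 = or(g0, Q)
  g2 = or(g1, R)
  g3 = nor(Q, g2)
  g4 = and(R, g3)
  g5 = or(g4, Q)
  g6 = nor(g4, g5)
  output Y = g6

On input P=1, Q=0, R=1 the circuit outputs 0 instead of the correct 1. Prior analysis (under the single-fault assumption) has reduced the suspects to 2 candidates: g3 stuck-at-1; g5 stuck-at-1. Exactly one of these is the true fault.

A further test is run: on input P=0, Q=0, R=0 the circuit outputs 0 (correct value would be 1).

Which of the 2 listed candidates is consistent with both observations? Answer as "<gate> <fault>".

g5 stuck-at-1

Evaluate each candidate on input P=0, Q=0, R=0:
  g3 stuck-at-1: g0=0, g1=0, g2=0, g3=1 [stuck-at-1], g4=0, g5=0, g6=1 → 1 — eliminated
  g5 stuck-at-1: g0=0, g1=0, g2=0, g3=1, g4=0, g5=1 [stuck-at-1], g6=0 → 0 — matches
Only g5 stuck-at-1 reproduces the observed 0.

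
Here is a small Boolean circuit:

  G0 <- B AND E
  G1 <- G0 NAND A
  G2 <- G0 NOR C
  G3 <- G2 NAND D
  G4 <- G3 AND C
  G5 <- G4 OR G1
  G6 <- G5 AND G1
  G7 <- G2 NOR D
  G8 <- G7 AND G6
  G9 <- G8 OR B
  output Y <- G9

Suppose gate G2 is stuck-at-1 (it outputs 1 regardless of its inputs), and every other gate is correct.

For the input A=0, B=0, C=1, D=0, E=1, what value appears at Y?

0

Propagate with G2 forced: G0=0, G1=1, G2=1 [stuck-at-1], G3=1, G4=1, G5=1, G6=1, G7=0, G8=0, G9=0.
So Y = 0. (Without the fault it would be 1.)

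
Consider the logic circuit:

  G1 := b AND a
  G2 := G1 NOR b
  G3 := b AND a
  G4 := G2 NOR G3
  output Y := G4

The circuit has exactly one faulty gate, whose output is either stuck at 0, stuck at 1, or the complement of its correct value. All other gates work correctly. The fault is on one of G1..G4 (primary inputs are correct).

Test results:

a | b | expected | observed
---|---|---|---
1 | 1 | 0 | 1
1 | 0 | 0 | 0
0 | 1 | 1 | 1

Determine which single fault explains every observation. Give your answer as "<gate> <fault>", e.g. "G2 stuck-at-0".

G3 stuck-at-0

Fault-free values for test 1 (a=1, b=1): G1=1, G2=0, G3=1, G4=0, giving Y=0. Observed 1.
Test 1: faults giving observed 1 are {G3 stuck-at-0, G3 inverted output, G4 stuck-at-1, G4 inverted output}.
Test 2 (a=1, b=0): fault-free G1=0, G2=1, G3=0, G4=0 → 0; observed 0. Eliminates G4 stuck-at-1, G4 inverted output.
Test 3 (a=0, b=1): fault-free G1=0, G2=0, G3=0, G4=1 → 1; observed 1. Eliminates G3 inverted output.
Only G3 stuck-at-0 is consistent with every test.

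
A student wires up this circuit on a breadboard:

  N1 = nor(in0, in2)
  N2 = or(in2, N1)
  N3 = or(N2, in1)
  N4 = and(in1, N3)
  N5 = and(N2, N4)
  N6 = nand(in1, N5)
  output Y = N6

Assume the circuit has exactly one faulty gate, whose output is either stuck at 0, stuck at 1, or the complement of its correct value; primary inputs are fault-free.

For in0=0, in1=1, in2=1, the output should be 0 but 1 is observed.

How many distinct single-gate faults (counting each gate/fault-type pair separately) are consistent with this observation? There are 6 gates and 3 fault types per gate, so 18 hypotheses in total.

Fault-free: N1=0, N2=1, N3=1, N4=1, N5=1, N6=0 → 0. Observed 1.
  N1: none of the 3 fault types match ✗
  N2: stuck-at-0, inverted output ✓; others ✗
  N3: stuck-at-0, inverted output ✓; others ✗
  N4: stuck-at-0, inverted output ✓; others ✗
  N5: stuck-at-0, inverted output ✓; others ✗
  N6: stuck-at-1, inverted output ✓; others ✗
Consistent faults: {N2 stuck-at-0, N2 inverted output, N3 stuck-at-0, N3 inverted output, N4 stuck-at-0, N4 inverted output, N5 stuck-at-0, N5 inverted output, N6 stuck-at-1, N6 inverted output} — 10 in all.

10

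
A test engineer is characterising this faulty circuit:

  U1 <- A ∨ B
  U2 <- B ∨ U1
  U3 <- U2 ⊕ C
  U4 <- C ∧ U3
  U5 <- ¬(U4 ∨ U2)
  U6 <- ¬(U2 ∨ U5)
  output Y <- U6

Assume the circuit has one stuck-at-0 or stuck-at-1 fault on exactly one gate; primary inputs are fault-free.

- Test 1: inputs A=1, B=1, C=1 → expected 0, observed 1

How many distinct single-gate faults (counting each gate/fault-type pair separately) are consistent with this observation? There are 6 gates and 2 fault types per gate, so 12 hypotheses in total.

Fault-free: U1=1, U2=1, U3=0, U4=0, U5=0, U6=0 → 0. Observed 1.
  U1 stuck-at-0: output 0 ✗
  U1 stuck-at-1: output 0 ✗
  U2 stuck-at-0: output 1 ✓
  U2 stuck-at-1: output 0 ✗
  U3 stuck-at-0: output 0 ✗
  U3 stuck-at-1: output 0 ✗
  U4 stuck-at-0: output 0 ✗
  U4 stuck-at-1: output 0 ✗
  U5 stuck-at-0: output 0 ✗
  U5 stuck-at-1: output 0 ✗
  U6 stuck-at-0: output 0 ✗
  U6 stuck-at-1: output 1 ✓
Consistent faults: {U2 stuck-at-0, U6 stuck-at-1} — 2 in all.

2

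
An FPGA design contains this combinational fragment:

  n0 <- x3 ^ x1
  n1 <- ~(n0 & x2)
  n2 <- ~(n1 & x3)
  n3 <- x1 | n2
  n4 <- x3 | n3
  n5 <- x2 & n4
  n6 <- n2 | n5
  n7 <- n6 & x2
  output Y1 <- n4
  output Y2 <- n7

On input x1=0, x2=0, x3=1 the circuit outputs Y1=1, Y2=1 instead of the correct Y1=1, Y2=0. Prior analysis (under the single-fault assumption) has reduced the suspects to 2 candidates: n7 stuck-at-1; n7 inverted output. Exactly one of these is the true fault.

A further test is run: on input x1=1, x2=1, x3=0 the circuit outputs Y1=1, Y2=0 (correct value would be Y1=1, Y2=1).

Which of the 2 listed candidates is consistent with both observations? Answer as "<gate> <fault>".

n7 inverted output

Evaluate each candidate on input x1=1, x2=1, x3=0:
  n7 stuck-at-1: n0=1, n1=0, n2=1, n3=1, n4=1, n5=1, n6=1, n7=1 [stuck-at-1] → Y1=1, Y2=1 — eliminated
  n7 inverted output: n0=1, n1=0, n2=1, n3=1, n4=1, n5=1, n6=1, n7=0 [inverted output] → Y1=1, Y2=0 — matches
Only n7 inverted output reproduces the observed Y1=1, Y2=0.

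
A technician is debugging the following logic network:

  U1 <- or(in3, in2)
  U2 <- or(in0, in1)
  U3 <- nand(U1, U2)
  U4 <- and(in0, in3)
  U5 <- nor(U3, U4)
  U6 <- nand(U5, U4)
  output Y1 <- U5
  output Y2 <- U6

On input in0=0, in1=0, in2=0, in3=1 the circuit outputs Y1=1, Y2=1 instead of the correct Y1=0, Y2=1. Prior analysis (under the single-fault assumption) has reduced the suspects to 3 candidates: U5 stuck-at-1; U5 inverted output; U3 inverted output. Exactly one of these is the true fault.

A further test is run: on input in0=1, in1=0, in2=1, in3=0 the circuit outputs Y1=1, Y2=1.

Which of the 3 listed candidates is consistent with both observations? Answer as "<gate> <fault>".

Evaluate each candidate on input in0=1, in1=0, in2=1, in3=0:
  U5 stuck-at-1: U1=1, U2=1, U3=0, U4=0, U5=1 [stuck-at-1], U6=1 → Y1=1, Y2=1 — matches
  U5 inverted output: U1=1, U2=1, U3=0, U4=0, U5=0 [inverted output], U6=1 → Y1=0, Y2=1 — eliminated
  U3 inverted output: U1=1, U2=1, U3=1 [inverted output], U4=0, U5=0, U6=1 → Y1=0, Y2=1 — eliminated
Only U5 stuck-at-1 reproduces the observed Y1=1, Y2=1.

U5 stuck-at-1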